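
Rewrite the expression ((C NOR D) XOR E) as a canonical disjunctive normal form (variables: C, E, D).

(NOT C AND NOT E AND NOT D) OR (NOT C AND E AND D) OR (C AND E AND NOT D) OR (C AND E AND D)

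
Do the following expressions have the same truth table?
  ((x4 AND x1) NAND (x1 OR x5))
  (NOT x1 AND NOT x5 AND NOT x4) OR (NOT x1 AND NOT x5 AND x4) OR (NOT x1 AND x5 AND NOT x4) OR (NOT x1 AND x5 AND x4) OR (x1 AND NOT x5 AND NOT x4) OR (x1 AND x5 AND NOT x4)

Yes, they are equivalent — the two output columns agree on all 8 assignments:
x1 | x5 | x4 | Expression 1 | Expression 2
------------------------------------------
0 | 0 | 0 | 1 | 1
0 | 0 | 1 | 1 | 1
0 | 1 | 0 | 1 | 1
0 | 1 | 1 | 1 | 1
1 | 0 | 0 | 1 | 1
1 | 0 | 1 | 0 | 0
1 | 1 | 0 | 1 | 1
1 | 1 | 1 | 0 | 0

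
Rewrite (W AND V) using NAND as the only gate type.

((W NAND V) NAND (W NAND V))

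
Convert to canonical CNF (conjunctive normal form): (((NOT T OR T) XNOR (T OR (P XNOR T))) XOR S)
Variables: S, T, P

(S OR T OR NOT P) AND (NOT S OR T OR P) AND (NOT S OR NOT T OR P) AND (NOT S OR NOT T OR NOT P)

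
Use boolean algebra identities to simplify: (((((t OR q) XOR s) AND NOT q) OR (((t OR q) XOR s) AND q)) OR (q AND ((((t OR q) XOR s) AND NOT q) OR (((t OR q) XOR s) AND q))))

By absorption (E OR (E AND v) = E) then distribution ((E AND v) OR (E AND NOT v) = E):
= ((t OR q) XOR s)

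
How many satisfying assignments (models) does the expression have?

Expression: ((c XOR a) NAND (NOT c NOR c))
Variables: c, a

Satisfying assignments: (0,0), (0,1), (1,0), (1,1)
Count: 4 out of 4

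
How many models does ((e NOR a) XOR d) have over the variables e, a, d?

Satisfying assignments: (0,0,0), (0,1,1), (1,0,1), (1,1,1)
Count: 4 out of 8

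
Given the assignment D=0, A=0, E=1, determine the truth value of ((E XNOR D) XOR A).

Substituting: ((1 XNOR 0) XOR 0)
= 0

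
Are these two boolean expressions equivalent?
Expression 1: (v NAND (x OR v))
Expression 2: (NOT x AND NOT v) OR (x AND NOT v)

Yes, they are equivalent — the two output columns agree on all 4 assignments:
x | v | Expression 1 | Expression 2
-----------------------------------
0 | 0 | 1 | 1
0 | 1 | 0 | 0
1 | 0 | 1 | 1
1 | 1 | 0 | 0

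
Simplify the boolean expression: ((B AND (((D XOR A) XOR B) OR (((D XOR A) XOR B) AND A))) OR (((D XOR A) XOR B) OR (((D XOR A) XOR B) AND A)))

By absorption (E OR (E AND v) = E) then absorption (E OR (E AND v) = E):
= ((D XOR A) XOR B)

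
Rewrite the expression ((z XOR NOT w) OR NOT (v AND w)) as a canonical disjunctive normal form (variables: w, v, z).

(NOT w AND NOT v AND NOT z) OR (NOT w AND NOT v AND z) OR (NOT w AND v AND NOT z) OR (NOT w AND v AND z) OR (w AND NOT v AND NOT z) OR (w AND NOT v AND z) OR (w AND v AND z)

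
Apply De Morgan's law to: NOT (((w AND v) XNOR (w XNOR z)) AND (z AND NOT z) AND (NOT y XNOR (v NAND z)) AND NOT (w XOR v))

NOT ((w AND v) XNOR (w XNOR z)) OR NOT (z AND NOT z) OR NOT (NOT y XNOR (v NAND z)) OR (w XOR v)
De Morgan's: NOT(AND of terms) = OR of negations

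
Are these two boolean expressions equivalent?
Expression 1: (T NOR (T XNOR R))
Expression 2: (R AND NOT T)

Yes, they are equivalent — the two output columns agree on all 4 assignments:
R | T | Expression 1 | Expression 2
-----------------------------------
0 | 0 | 0 | 0
0 | 1 | 0 | 0
1 | 0 | 1 | 1
1 | 1 | 0 | 0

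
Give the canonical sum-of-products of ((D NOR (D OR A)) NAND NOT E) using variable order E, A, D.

Σm(1, 2, 3, 4, 5, 6, 7) = (NOT E AND NOT A AND D) OR (NOT E AND A AND NOT D) OR (NOT E AND A AND D) OR (E AND NOT A AND NOT D) OR (E AND NOT A AND D) OR (E AND A AND NOT D) OR (E AND A AND D)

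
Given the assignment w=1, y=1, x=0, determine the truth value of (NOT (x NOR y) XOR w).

Substituting: (NOT (0 NOR 1) XOR 1)
= 0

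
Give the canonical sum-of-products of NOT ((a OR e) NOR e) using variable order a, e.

Σm(1, 2, 3) = (NOT a AND e) OR (a AND NOT e) OR (a AND e)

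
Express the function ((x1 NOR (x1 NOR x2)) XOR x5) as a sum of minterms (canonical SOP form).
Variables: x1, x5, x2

Σm(1, 2, 6, 7) = (NOT x1 AND NOT x5 AND x2) OR (NOT x1 AND x5 AND NOT x2) OR (x1 AND x5 AND NOT x2) OR (x1 AND x5 AND x2)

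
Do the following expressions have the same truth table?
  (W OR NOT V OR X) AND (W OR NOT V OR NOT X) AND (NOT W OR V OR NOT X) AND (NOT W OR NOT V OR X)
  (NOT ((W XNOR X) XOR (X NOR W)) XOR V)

Yes, they are equivalent — the two output columns agree on all 8 assignments:
W | V | X | Expression 1 | Expression 2
---------------------------------------
0 | 0 | 0 | 1 | 1
0 | 0 | 1 | 1 | 1
0 | 1 | 0 | 0 | 0
0 | 1 | 1 | 0 | 0
1 | 0 | 0 | 1 | 1
1 | 0 | 1 | 0 | 0
1 | 1 | 0 | 0 | 0
1 | 1 | 1 | 1 | 1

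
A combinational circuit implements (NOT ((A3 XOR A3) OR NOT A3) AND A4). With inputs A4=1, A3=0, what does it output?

Substituting: (NOT ((0 XOR 0) OR NOT 0) AND 1)
= 0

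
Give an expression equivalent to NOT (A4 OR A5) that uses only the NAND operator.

(((A4 NAND A4) NAND (A5 NAND A5)) NAND ((A4 NAND A4) NAND (A5 NAND A5)))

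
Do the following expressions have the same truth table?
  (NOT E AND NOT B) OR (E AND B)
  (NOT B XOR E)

Yes, they are equivalent — the two output columns agree on all 4 assignments:
E | B | Expression 1 | Expression 2
-----------------------------------
0 | 0 | 1 | 1
0 | 1 | 0 | 0
1 | 0 | 0 | 0
1 | 1 | 1 | 1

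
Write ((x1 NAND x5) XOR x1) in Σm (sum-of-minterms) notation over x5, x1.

Σm(0, 2, 3) = (NOT x5 AND NOT x1) OR (x5 AND NOT x1) OR (x5 AND x1)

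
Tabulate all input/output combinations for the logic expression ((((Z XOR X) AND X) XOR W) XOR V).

W | Z | X | V | Output
----------------------
0 | 0 | 0 | 0 | 0
0 | 0 | 0 | 1 | 1
0 | 0 | 1 | 0 | 1
0 | 0 | 1 | 1 | 0
0 | 1 | 0 | 0 | 0
0 | 1 | 0 | 1 | 1
0 | 1 | 1 | 0 | 0
0 | 1 | 1 | 1 | 1
1 | 0 | 0 | 0 | 1
1 | 0 | 0 | 1 | 0
1 | 0 | 1 | 0 | 0
1 | 0 | 1 | 1 | 1
1 | 1 | 0 | 0 | 1
1 | 1 | 0 | 1 | 0
1 | 1 | 1 | 0 | 1
1 | 1 | 1 | 1 | 0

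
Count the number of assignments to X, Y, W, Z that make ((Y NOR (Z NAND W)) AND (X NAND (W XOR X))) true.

Satisfying assignments: (0,0,1,1), (1,0,1,1)
Count: 2 out of 16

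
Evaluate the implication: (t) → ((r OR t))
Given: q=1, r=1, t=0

Antecedent (t) = 0; consequent ((r OR t)) = 1.
0 → 1 = 1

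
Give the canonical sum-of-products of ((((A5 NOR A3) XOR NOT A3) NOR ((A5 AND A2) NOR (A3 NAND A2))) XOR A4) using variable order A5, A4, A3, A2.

Σm(0, 1, 2, 7, 10, 11, 12, 13) = (NOT A5 AND NOT A4 AND NOT A3 AND NOT A2) OR (NOT A5 AND NOT A4 AND NOT A3 AND A2) OR (NOT A5 AND NOT A4 AND A3 AND NOT A2) OR (NOT A5 AND A4 AND A3 AND A2) OR (A5 AND NOT A4 AND A3 AND NOT A2) OR (A5 AND NOT A4 AND A3 AND A2) OR (A5 AND A4 AND NOT A3 AND NOT A2) OR (A5 AND A4 AND NOT A3 AND A2)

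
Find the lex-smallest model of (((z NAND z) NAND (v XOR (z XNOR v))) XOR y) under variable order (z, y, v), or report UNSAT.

z=0, y=1, v=0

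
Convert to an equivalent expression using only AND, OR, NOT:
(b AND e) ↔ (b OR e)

((b AND e) AND (b OR e)) OR (NOT (b AND e) AND NOT (b OR e))
(Biconditional = both true or both false)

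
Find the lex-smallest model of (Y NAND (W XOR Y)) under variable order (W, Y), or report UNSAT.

W=0, Y=0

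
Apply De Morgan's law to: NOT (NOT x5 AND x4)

x5 OR NOT x4
De Morgan's: NOT(AND of terms) = OR of negations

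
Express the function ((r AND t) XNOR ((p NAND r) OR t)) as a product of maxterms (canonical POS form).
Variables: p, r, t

ΠM(0, 1, 2, 4, 5) = (p OR r OR t) AND (p OR r OR NOT t) AND (p OR NOT r OR t) AND (NOT p OR r OR t) AND (NOT p OR r OR NOT t)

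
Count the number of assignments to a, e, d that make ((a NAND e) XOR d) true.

Satisfying assignments: (0,0,0), (0,1,0), (1,0,0), (1,1,1)
Count: 4 out of 8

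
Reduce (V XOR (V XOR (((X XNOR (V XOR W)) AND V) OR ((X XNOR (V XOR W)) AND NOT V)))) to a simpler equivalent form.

By XOR self-cancellation ((E XOR v) XOR v = E) then distribution ((E AND v) OR (E AND NOT v) = E):
= (X XNOR (V XOR W))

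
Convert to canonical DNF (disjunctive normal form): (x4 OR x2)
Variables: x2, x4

(NOT x2 AND x4) OR (x2 AND NOT x4) OR (x2 AND x4)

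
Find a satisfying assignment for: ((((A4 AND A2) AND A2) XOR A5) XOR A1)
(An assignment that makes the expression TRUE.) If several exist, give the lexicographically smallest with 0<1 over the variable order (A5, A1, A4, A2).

A5=0, A1=0, A4=1, A2=1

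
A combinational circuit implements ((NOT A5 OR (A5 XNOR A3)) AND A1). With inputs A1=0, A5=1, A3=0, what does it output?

Substituting: ((NOT 1 OR (1 XNOR 0)) AND 0)
= 0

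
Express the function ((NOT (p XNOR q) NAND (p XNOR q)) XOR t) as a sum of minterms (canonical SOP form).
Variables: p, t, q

Σm(0, 1, 4, 5) = (NOT p AND NOT t AND NOT q) OR (NOT p AND NOT t AND q) OR (p AND NOT t AND NOT q) OR (p AND NOT t AND q)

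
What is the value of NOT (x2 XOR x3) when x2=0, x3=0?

Substituting: NOT (0 XOR 0)
= 1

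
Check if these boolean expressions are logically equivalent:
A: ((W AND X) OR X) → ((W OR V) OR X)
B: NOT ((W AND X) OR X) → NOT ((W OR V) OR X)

No, Inverse is not equivalent to original (counterexample: V=0, W=1, X=0)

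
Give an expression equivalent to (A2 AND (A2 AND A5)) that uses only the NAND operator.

((A2 NAND ((A2 NAND A5) NAND (A2 NAND A5))) NAND (A2 NAND ((A2 NAND A5) NAND (A2 NAND A5))))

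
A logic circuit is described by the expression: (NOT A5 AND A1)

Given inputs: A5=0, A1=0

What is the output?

Substituting: (NOT 0 AND 0)
= 0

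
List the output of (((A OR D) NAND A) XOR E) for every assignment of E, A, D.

E | A | D | Output
------------------
0 | 0 | 0 | 1
0 | 0 | 1 | 1
0 | 1 | 0 | 0
0 | 1 | 1 | 0
1 | 0 | 0 | 0
1 | 0 | 1 | 0
1 | 1 | 0 | 1
1 | 1 | 1 | 1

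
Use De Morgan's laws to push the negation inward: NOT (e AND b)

NOT e OR NOT b
De Morgan's: NOT(AND of terms) = OR of negations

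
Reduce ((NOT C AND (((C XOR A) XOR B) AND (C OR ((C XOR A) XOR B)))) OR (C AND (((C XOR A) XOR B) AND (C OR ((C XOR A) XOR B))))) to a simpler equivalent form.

By distribution ((E AND v) OR (E AND NOT v) = E) then absorption (E AND (E OR v) = E):
= ((C XOR A) XOR B)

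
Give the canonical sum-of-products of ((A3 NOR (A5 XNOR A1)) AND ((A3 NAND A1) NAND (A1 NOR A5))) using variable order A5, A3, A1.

Σm(1, 4) = (NOT A5 AND NOT A3 AND A1) OR (A5 AND NOT A3 AND NOT A1)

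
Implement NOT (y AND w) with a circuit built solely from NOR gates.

(((y NOR y) NOR (w NOR w)) NOR ((y NOR y) NOR (w NOR w)))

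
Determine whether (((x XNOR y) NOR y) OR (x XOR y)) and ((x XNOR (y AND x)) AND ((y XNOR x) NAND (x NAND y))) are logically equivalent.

No. Counterexample: with x=1, y=0, Expression 1 = 1 but Expression 2 = 0.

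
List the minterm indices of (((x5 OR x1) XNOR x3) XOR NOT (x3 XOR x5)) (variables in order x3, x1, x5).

Σm(2, 6) = (NOT x3 AND x1 AND NOT x5) OR (x3 AND x1 AND NOT x5)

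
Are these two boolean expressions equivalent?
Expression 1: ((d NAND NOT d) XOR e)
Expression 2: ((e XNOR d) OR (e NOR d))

No. Counterexample: with d=1, e=0, Expression 1 = 1 but Expression 2 = 0.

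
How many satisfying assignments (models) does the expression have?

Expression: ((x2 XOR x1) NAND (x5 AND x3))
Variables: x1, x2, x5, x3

Satisfying assignments: (0,0,0,0), (0,0,0,1), (0,0,1,0), (0,0,1,1), (0,1,0,0), (0,1,0,1), (0,1,1,0), (1,0,0,0), (1,0,0,1), (1,0,1,0), (1,1,0,0), (1,1,0,1), (1,1,1,0), (1,1,1,1)
Count: 14 out of 16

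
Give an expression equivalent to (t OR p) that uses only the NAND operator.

((t NAND t) NAND (p NAND p))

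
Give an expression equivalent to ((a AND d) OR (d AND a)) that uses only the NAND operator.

((((a NAND d) NAND (a NAND d)) NAND ((a NAND d) NAND (a NAND d))) NAND (((d NAND a) NAND (d NAND a)) NAND ((d NAND a) NAND (d NAND a))))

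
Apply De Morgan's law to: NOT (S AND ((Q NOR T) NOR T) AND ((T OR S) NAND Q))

NOT S OR NOT ((Q NOR T) NOR T) OR NOT ((T OR S) NAND Q)
De Morgan's: NOT(AND of terms) = OR of negations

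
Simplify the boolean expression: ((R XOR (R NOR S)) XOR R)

By XOR self-cancellation ((E XOR v) XOR v = E):
= (R NOR S)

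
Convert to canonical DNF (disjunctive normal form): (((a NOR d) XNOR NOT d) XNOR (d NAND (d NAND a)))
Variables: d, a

(NOT d AND NOT a) OR (d AND a)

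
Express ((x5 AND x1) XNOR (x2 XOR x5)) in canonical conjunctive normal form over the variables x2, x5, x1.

(x2 OR NOT x5 OR x1) AND (NOT x2 OR x5 OR x1) AND (NOT x2 OR x5 OR NOT x1) AND (NOT x2 OR NOT x5 OR NOT x1)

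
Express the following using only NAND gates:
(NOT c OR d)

(((c NAND c) NAND (c NAND c)) NAND (d NAND d))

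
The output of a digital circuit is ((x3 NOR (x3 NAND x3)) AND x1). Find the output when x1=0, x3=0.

Substituting: ((0 NOR (0 NAND 0)) AND 0)
= 0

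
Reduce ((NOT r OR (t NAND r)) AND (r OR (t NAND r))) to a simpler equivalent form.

By distribution ((E OR v) AND (E OR NOT v) = E):
= (t NAND r)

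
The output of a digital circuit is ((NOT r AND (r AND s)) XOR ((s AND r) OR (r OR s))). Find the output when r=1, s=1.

Substituting: ((NOT 1 AND (1 AND 1)) XOR ((1 AND 1) OR (1 OR 1)))
= 1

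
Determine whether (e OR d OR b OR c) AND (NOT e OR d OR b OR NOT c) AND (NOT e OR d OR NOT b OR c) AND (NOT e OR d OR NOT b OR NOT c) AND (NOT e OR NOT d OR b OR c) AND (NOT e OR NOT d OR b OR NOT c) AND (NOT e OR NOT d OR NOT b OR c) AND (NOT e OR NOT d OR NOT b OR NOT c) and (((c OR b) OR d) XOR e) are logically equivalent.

Yes, they are equivalent — the two output columns agree on all 16 assignments:
e | d | b | c | Expression 1 | Expression 2
-------------------------------------------
0 | 0 | 0 | 0 | 0 | 0
0 | 0 | 0 | 1 | 1 | 1
0 | 0 | 1 | 0 | 1 | 1
0 | 0 | 1 | 1 | 1 | 1
0 | 1 | 0 | 0 | 1 | 1
0 | 1 | 0 | 1 | 1 | 1
0 | 1 | 1 | 0 | 1 | 1
0 | 1 | 1 | 1 | 1 | 1
1 | 0 | 0 | 0 | 1 | 1
1 | 0 | 0 | 1 | 0 | 0
1 | 0 | 1 | 0 | 0 | 0
1 | 0 | 1 | 1 | 0 | 0
1 | 1 | 0 | 0 | 0 | 0
1 | 1 | 0 | 1 | 0 | 0
1 | 1 | 1 | 0 | 0 | 0
1 | 1 | 1 | 1 | 0 | 0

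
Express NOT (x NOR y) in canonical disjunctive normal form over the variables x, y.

(NOT x AND y) OR (x AND NOT y) OR (x AND y)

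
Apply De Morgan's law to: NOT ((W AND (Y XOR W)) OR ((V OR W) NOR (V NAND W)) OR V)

NOT (W AND (Y XOR W)) AND NOT ((V OR W) NOR (V NAND W)) AND NOT V
De Morgan's: NOT(OR of terms) = AND of negations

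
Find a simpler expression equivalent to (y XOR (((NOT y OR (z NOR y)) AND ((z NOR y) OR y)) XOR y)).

By XOR self-cancellation ((E XOR v) XOR v = E) then distribution ((E OR v) AND (E OR NOT v) = E):
= (z NOR y)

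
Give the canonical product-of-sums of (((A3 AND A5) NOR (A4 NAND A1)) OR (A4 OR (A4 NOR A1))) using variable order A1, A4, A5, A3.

ΠM(8, 9, 10, 11) = (NOT A1 OR A4 OR A5 OR A3) AND (NOT A1 OR A4 OR A5 OR NOT A3) AND (NOT A1 OR A4 OR NOT A5 OR A3) AND (NOT A1 OR A4 OR NOT A5 OR NOT A3)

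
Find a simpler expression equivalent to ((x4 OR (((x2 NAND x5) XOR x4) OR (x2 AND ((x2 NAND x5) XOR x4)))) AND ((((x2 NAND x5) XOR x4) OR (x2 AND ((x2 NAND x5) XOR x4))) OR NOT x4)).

By distribution ((E OR v) AND (E OR NOT v) = E) then absorption (E OR (E AND v) = E):
= ((x2 NAND x5) XOR x4)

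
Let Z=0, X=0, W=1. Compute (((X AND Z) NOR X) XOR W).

Substituting: (((0 AND 0) NOR 0) XOR 1)
= 0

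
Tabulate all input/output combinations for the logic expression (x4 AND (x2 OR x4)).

x2 | x4 | Output
----------------
0 | 0 | 0
0 | 1 | 1
1 | 0 | 0
1 | 1 | 1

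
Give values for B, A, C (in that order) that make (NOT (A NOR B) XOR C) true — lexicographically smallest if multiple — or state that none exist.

B=0, A=0, C=1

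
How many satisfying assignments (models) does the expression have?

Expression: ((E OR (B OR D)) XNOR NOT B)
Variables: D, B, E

Satisfying assignments: (0,0,1), (1,0,0), (1,0,1)
Count: 3 out of 8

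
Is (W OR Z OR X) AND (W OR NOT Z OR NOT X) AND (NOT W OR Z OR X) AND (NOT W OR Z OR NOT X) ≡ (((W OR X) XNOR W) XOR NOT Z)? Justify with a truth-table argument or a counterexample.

Yes, they are equivalent — the two output columns agree on all 8 assignments:
W | Z | X | Expression 1 | Expression 2
---------------------------------------
0 | 0 | 0 | 0 | 0
0 | 0 | 1 | 1 | 1
0 | 1 | 0 | 1 | 1
0 | 1 | 1 | 0 | 0
1 | 0 | 0 | 0 | 0
1 | 0 | 1 | 0 | 0
1 | 1 | 0 | 1 | 1
1 | 1 | 1 | 1 | 1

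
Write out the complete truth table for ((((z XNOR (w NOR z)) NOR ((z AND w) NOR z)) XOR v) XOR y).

v | y | z | w | Output
----------------------
0 | 0 | 0 | 0 | 0
0 | 0 | 0 | 1 | 0
0 | 0 | 1 | 0 | 1
0 | 0 | 1 | 1 | 1
0 | 1 | 0 | 0 | 1
0 | 1 | 0 | 1 | 1
0 | 1 | 1 | 0 | 0
0 | 1 | 1 | 1 | 0
1 | 0 | 0 | 0 | 1
1 | 0 | 0 | 1 | 1
1 | 0 | 1 | 0 | 0
1 | 0 | 1 | 1 | 0
1 | 1 | 0 | 0 | 0
1 | 1 | 0 | 1 | 0
1 | 1 | 1 | 0 | 1
1 | 1 | 1 | 1 | 1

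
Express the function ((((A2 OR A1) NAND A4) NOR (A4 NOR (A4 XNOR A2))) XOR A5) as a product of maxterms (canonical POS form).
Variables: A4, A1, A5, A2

ΠM(0, 1, 4, 5, 8, 11, 14, 15) = (A4 OR A1 OR A5 OR A2) AND (A4 OR A1 OR A5 OR NOT A2) AND (A4 OR NOT A1 OR A5 OR A2) AND (A4 OR NOT A1 OR A5 OR NOT A2) AND (NOT A4 OR A1 OR A5 OR A2) AND (NOT A4 OR A1 OR NOT A5 OR NOT A2) AND (NOT A4 OR NOT A1 OR NOT A5 OR A2) AND (NOT A4 OR NOT A1 OR NOT A5 OR NOT A2)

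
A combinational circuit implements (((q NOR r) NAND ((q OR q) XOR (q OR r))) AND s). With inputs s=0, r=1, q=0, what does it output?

Substituting: (((0 NOR 1) NAND ((0 OR 0) XOR (0 OR 1))) AND 0)
= 0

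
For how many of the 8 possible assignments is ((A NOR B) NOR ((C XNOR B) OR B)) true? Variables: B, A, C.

Satisfying assignments: (0,1,1)
Count: 1 out of 8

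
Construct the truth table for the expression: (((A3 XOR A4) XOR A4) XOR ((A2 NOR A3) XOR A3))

A4 | A2 | A3 | Output
---------------------
0 | 0 | 0 | 1
0 | 0 | 1 | 0
0 | 1 | 0 | 0
0 | 1 | 1 | 0
1 | 0 | 0 | 1
1 | 0 | 1 | 0
1 | 1 | 0 | 0
1 | 1 | 1 | 0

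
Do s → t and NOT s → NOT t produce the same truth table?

No, Inverse is not equivalent to original (counterexample: s=0, t=1)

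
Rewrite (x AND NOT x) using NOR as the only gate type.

((x NOR x) NOR ((x NOR x) NOR (x NOR x)))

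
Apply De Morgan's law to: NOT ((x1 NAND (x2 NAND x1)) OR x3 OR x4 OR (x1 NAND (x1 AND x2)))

NOT (x1 NAND (x2 NAND x1)) AND NOT x3 AND NOT x4 AND NOT (x1 NAND (x1 AND x2))
De Morgan's: NOT(OR of terms) = AND of negations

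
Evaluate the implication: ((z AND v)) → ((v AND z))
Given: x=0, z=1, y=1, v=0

Antecedent ((z AND v)) = 0; consequent ((v AND z)) = 0.
0 → 0 = 1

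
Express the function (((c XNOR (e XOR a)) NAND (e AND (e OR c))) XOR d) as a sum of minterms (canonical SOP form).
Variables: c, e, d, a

Σm(0, 1, 4, 7, 8, 9, 13, 14) = (NOT c AND NOT e AND NOT d AND NOT a) OR (NOT c AND NOT e AND NOT d AND a) OR (NOT c AND e AND NOT d AND NOT a) OR (NOT c AND e AND d AND a) OR (c AND NOT e AND NOT d AND NOT a) OR (c AND NOT e AND NOT d AND a) OR (c AND e AND NOT d AND a) OR (c AND e AND d AND NOT a)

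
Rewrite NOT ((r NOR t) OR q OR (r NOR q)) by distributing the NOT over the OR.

NOT (r NOR t) AND NOT q AND NOT (r NOR q)
De Morgan's: NOT(OR of terms) = AND of negations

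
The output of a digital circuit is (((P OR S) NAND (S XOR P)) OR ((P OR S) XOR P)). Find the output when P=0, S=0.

Substituting: (((0 OR 0) NAND (0 XOR 0)) OR ((0 OR 0) XOR 0))
= 1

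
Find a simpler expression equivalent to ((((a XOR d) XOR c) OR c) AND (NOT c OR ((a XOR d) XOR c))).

By distribution ((E OR v) AND (E OR NOT v) = E):
= ((a XOR d) XOR c)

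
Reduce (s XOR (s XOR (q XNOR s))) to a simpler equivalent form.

By XOR self-cancellation ((E XOR v) XOR v = E):
= (q XNOR s)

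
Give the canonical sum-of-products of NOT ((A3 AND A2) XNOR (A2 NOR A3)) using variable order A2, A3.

Σm(0, 3) = (NOT A2 AND NOT A3) OR (A2 AND A3)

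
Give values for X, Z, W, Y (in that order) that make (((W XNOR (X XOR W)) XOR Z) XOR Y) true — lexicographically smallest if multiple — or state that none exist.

X=0, Z=0, W=0, Y=0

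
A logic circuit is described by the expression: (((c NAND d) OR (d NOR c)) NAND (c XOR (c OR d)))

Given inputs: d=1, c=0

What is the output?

Substituting: (((0 NAND 1) OR (1 NOR 0)) NAND (0 XOR (0 OR 1)))
= 0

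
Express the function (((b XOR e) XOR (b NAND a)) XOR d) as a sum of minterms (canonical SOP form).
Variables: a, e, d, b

Σm(0, 3, 5, 6, 8, 9, 14, 15) = (NOT a AND NOT e AND NOT d AND NOT b) OR (NOT a AND NOT e AND d AND b) OR (NOT a AND e AND NOT d AND b) OR (NOT a AND e AND d AND NOT b) OR (a AND NOT e AND NOT d AND NOT b) OR (a AND NOT e AND NOT d AND b) OR (a AND e AND d AND NOT b) OR (a AND e AND d AND b)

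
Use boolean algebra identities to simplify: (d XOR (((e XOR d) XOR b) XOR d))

By XOR self-cancellation ((E XOR v) XOR v = E):
= ((e XOR d) XOR b)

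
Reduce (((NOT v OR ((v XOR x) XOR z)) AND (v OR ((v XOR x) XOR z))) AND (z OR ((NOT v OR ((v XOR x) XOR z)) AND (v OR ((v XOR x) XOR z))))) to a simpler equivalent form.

By absorption (E AND (E OR v) = E) then distribution ((E OR v) AND (E OR NOT v) = E):
= ((v XOR x) XOR z)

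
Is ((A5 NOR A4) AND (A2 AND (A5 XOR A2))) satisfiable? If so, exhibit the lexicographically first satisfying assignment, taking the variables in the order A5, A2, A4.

A5=0, A2=1, A4=0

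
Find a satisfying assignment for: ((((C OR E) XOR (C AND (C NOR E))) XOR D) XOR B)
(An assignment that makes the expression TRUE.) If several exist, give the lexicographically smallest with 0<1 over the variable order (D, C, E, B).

D=0, C=0, E=0, B=1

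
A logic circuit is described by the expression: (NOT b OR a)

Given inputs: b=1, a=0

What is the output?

Substituting: (NOT 1 OR 0)
= 0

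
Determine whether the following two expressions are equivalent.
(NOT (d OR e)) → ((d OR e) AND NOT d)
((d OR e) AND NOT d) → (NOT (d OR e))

No, Converse is not equivalent to original (counterexample: d=0, e=0)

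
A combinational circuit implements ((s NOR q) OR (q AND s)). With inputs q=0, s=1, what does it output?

Substituting: ((1 NOR 0) OR (0 AND 1))
= 0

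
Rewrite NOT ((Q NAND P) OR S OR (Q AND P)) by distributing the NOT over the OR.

NOT (Q NAND P) AND NOT S AND NOT (Q AND P)
De Morgan's: NOT(OR of terms) = AND of negations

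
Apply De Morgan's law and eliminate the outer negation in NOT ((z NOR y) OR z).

NOT (z NOR y) AND NOT z
De Morgan's: NOT(OR of terms) = AND of negations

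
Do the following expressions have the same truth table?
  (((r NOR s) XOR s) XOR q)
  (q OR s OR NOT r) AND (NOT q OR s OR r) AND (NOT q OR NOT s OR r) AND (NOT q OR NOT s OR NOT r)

Yes, they are equivalent — the two output columns agree on all 8 assignments:
q | s | r | Expression 1 | Expression 2
---------------------------------------
0 | 0 | 0 | 1 | 1
0 | 0 | 1 | 0 | 0
0 | 1 | 0 | 1 | 1
0 | 1 | 1 | 1 | 1
1 | 0 | 0 | 0 | 0
1 | 0 | 1 | 1 | 1
1 | 1 | 0 | 0 | 0
1 | 1 | 1 | 0 | 0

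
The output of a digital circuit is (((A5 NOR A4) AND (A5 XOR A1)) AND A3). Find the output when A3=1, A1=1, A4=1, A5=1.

Substituting: (((1 NOR 1) AND (1 XOR 1)) AND 1)
= 0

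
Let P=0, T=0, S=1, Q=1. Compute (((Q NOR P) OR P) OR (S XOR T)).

Substituting: (((1 NOR 0) OR 0) OR (1 XOR 0))
= 1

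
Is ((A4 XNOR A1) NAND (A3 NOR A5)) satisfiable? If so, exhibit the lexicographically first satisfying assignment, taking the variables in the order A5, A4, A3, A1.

A5=0, A4=0, A3=0, A1=1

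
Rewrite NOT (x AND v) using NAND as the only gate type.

(((x NAND v) NAND (x NAND v)) NAND ((x NAND v) NAND (x NAND v)))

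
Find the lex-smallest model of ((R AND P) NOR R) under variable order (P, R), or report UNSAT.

P=0, R=0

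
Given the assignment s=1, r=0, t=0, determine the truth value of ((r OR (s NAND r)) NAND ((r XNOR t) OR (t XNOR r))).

Substituting: ((0 OR (1 NAND 0)) NAND ((0 XNOR 0) OR (0 XNOR 0)))
= 0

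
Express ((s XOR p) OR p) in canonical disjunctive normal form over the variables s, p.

(NOT s AND p) OR (s AND NOT p) OR (s AND p)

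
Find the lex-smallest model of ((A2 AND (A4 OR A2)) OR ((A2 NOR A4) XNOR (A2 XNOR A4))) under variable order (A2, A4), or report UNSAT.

A2=0, A4=0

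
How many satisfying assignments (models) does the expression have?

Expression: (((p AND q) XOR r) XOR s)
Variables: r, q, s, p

Satisfying assignments: (0,0,1,0), (0,0,1,1), (0,1,0,1), (0,1,1,0), (1,0,0,0), (1,0,0,1), (1,1,0,0), (1,1,1,1)
Count: 8 out of 16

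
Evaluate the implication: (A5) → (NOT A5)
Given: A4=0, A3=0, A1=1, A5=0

Antecedent (A5) = 0; consequent (NOT A5) = 1.
0 → 1 = 1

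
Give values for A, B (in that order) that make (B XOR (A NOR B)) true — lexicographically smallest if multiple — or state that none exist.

A=0, B=0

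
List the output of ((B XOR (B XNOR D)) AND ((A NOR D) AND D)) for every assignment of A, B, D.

A | B | D | Output
------------------
0 | 0 | 0 | 0
0 | 0 | 1 | 0
0 | 1 | 0 | 0
0 | 1 | 1 | 0
1 | 0 | 0 | 0
1 | 0 | 1 | 0
1 | 1 | 0 | 0
1 | 1 | 1 | 0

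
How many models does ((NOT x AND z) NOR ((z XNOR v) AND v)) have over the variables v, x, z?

Satisfying assignments: (0,0,0), (0,1,0), (0,1,1), (1,0,0), (1,1,0)
Count: 5 out of 8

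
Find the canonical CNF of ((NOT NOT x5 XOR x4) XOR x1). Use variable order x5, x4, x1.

(x5 OR x4 OR x1) AND (x5 OR NOT x4 OR NOT x1) AND (NOT x5 OR x4 OR NOT x1) AND (NOT x5 OR NOT x4 OR x1)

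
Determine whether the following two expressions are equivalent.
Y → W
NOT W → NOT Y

Yes, Contrapositive is always equivalent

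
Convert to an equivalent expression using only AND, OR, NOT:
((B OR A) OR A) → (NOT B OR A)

NOT ((B OR A) OR A) OR (NOT B OR A)
(Implication elimination: A → B = NOT A OR B)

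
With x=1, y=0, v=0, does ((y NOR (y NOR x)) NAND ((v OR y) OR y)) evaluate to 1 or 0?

Substituting: ((0 NOR (0 NOR 1)) NAND ((0 OR 0) OR 0))
= 1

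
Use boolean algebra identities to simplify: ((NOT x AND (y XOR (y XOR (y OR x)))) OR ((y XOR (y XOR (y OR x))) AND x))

By distribution ((E AND v) OR (E AND NOT v) = E) then XOR self-cancellation ((E XOR v) XOR v = E):
= (y OR x)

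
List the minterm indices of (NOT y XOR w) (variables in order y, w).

Σm(0, 3) = (NOT y AND NOT w) OR (y AND w)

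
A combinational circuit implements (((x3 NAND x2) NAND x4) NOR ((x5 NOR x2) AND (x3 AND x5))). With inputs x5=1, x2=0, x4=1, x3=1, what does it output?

Substituting: (((1 NAND 0) NAND 1) NOR ((1 NOR 0) AND (1 AND 1)))
= 1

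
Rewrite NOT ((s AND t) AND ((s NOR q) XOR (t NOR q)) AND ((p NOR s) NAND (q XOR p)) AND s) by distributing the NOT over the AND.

NOT (s AND t) OR NOT ((s NOR q) XOR (t NOR q)) OR NOT ((p NOR s) NAND (q XOR p)) OR NOT s
De Morgan's: NOT(AND of terms) = OR of negations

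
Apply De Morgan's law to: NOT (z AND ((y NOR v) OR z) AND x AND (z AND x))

NOT z OR NOT ((y NOR v) OR z) OR NOT x OR NOT (z AND x)
De Morgan's: NOT(AND of terms) = OR of negations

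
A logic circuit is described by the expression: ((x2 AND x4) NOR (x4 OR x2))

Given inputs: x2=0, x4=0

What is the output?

Substituting: ((0 AND 0) NOR (0 OR 0))
= 1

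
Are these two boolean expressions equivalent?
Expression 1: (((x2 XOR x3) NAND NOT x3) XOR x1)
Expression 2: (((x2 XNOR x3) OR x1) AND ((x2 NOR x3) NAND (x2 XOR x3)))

No. Counterexample: with x2=0, x1=0, x3=1, Expression 1 = 1 but Expression 2 = 0.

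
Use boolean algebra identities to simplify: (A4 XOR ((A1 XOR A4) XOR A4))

By XOR self-cancellation ((E XOR v) XOR v = E):
= (A1 XOR A4)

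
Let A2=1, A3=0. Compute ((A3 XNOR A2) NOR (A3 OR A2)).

Substituting: ((0 XNOR 1) NOR (0 OR 1))
= 0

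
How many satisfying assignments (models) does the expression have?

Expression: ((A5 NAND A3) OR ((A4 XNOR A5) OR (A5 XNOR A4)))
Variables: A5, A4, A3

Satisfying assignments: (0,0,0), (0,0,1), (0,1,0), (0,1,1), (1,0,0), (1,1,0), (1,1,1)
Count: 7 out of 8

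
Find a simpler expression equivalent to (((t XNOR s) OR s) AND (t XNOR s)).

By absorption (E AND (E OR v) = E):
= (t XNOR s)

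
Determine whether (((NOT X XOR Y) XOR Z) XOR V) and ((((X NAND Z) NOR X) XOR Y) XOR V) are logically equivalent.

No. Counterexample: with Y=0, X=0, Z=0, V=0, Expression 1 = 1 but Expression 2 = 0.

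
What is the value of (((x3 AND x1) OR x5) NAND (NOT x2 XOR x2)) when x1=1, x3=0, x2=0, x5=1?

Substituting: (((0 AND 1) OR 1) NAND (NOT 0 XOR 0))
= 0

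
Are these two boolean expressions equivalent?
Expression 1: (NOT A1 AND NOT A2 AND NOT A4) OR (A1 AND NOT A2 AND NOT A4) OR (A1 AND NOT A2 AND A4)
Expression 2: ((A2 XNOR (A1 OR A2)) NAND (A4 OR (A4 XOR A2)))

Yes, they are equivalent — the two output columns agree on all 8 assignments:
A1 | A2 | A4 | Expression 1 | Expression 2
------------------------------------------
0 | 0 | 0 | 1 | 1
0 | 0 | 1 | 0 | 0
0 | 1 | 0 | 0 | 0
0 | 1 | 1 | 0 | 0
1 | 0 | 0 | 1 | 1
1 | 0 | 1 | 1 | 1
1 | 1 | 0 | 0 | 0
1 | 1 | 1 | 0 | 0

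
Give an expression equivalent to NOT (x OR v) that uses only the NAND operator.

(((x NAND x) NAND (v NAND v)) NAND ((x NAND x) NAND (v NAND v)))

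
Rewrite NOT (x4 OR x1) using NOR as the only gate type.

(((x4 NOR x1) NOR (x4 NOR x1)) NOR ((x4 NOR x1) NOR (x4 NOR x1)))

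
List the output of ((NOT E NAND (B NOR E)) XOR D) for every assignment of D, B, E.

D | B | E | Output
------------------
0 | 0 | 0 | 0
0 | 0 | 1 | 1
0 | 1 | 0 | 1
0 | 1 | 1 | 1
1 | 0 | 0 | 1
1 | 0 | 1 | 0
1 | 1 | 0 | 0
1 | 1 | 1 | 0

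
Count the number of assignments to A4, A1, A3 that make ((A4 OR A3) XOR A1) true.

Satisfying assignments: (0,0,1), (0,1,0), (1,0,0), (1,0,1)
Count: 4 out of 8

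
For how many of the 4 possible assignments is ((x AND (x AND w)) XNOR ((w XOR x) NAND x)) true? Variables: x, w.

Satisfying assignments: (1,0), (1,1)
Count: 2 out of 4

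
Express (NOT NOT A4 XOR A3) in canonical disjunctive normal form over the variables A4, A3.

(NOT A4 AND A3) OR (A4 AND NOT A3)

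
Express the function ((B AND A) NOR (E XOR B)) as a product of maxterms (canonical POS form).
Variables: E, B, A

ΠM(2, 3, 4, 5, 7) = (E OR NOT B OR A) AND (E OR NOT B OR NOT A) AND (NOT E OR B OR A) AND (NOT E OR B OR NOT A) AND (NOT E OR NOT B OR NOT A)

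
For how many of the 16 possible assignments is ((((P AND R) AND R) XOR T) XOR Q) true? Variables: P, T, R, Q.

Satisfying assignments: (0,0,0,1), (0,0,1,1), (0,1,0,0), (0,1,1,0), (1,0,0,1), (1,0,1,0), (1,1,0,0), (1,1,1,1)
Count: 8 out of 16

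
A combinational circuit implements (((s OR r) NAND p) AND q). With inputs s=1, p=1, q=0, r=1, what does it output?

Substituting: (((1 OR 1) NAND 1) AND 0)
= 0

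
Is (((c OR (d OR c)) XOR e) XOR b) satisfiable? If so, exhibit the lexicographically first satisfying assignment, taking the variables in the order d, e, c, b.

d=0, e=0, c=0, b=1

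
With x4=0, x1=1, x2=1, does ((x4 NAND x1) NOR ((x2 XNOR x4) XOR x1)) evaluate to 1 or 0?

Substituting: ((0 NAND 1) NOR ((1 XNOR 0) XOR 1))
= 0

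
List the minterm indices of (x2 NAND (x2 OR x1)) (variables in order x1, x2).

Σm(0, 2) = (NOT x1 AND NOT x2) OR (x1 AND NOT x2)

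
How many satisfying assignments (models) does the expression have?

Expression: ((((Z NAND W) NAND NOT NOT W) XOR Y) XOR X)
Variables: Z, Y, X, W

Satisfying assignments: (0,0,0,0), (0,0,1,1), (0,1,0,1), (0,1,1,0), (1,0,0,0), (1,0,0,1), (1,1,1,0), (1,1,1,1)
Count: 8 out of 16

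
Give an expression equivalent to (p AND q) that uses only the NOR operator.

((p NOR p) NOR (q NOR q))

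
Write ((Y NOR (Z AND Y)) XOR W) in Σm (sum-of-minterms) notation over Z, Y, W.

Σm(0, 3, 4, 7) = (NOT Z AND NOT Y AND NOT W) OR (NOT Z AND Y AND W) OR (Z AND NOT Y AND NOT W) OR (Z AND Y AND W)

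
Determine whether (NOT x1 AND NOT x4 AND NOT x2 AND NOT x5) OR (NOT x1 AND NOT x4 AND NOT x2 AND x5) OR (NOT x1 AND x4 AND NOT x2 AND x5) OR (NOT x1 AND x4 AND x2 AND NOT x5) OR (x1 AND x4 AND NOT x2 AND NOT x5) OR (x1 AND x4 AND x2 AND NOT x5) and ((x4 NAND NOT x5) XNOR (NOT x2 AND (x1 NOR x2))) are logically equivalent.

Yes, they are equivalent — the two output columns agree on all 16 assignments:
x1 | x4 | x2 | x5 | Expression 1 | Expression 2
-----------------------------------------------
0 | 0 | 0 | 0 | 1 | 1
0 | 0 | 0 | 1 | 1 | 1
0 | 0 | 1 | 0 | 0 | 0
0 | 0 | 1 | 1 | 0 | 0
0 | 1 | 0 | 0 | 0 | 0
0 | 1 | 0 | 1 | 1 | 1
0 | 1 | 1 | 0 | 1 | 1
0 | 1 | 1 | 1 | 0 | 0
1 | 0 | 0 | 0 | 0 | 0
1 | 0 | 0 | 1 | 0 | 0
1 | 0 | 1 | 0 | 0 | 0
1 | 0 | 1 | 1 | 0 | 0
1 | 1 | 0 | 0 | 1 | 1
1 | 1 | 0 | 1 | 0 | 0
1 | 1 | 1 | 0 | 1 | 1
1 | 1 | 1 | 1 | 0 | 0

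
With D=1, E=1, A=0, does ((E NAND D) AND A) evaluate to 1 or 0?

Substituting: ((1 NAND 1) AND 0)
= 0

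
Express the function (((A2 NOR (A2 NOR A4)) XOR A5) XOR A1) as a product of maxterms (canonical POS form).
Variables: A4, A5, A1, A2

ΠM(0, 1, 6, 7, 9, 10, 12, 15) = (A4 OR A5 OR A1 OR A2) AND (A4 OR A5 OR A1 OR NOT A2) AND (A4 OR NOT A5 OR NOT A1 OR A2) AND (A4 OR NOT A5 OR NOT A1 OR NOT A2) AND (NOT A4 OR A5 OR A1 OR NOT A2) AND (NOT A4 OR A5 OR NOT A1 OR A2) AND (NOT A4 OR NOT A5 OR A1 OR A2) AND (NOT A4 OR NOT A5 OR NOT A1 OR NOT A2)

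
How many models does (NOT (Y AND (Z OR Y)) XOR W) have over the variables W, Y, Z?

Satisfying assignments: (0,0,0), (0,0,1), (1,1,0), (1,1,1)
Count: 4 out of 8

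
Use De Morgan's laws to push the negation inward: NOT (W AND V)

NOT W OR NOT V
De Morgan's: NOT(AND of terms) = OR of negations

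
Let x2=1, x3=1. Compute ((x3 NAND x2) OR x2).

Substituting: ((1 NAND 1) OR 1)
= 1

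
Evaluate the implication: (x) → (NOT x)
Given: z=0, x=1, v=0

Antecedent (x) = 1; consequent (NOT x) = 0.
1 → 0 = 0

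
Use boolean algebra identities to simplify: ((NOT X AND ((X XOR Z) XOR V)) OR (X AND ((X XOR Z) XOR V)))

By distribution ((E AND v) OR (E AND NOT v) = E):
= ((X XOR Z) XOR V)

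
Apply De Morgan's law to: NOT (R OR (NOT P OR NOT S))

NOT R AND NOT (NOT P OR NOT S)
De Morgan's: NOT(OR of terms) = AND of negations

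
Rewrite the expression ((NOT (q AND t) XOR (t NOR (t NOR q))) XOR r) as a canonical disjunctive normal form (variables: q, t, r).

(NOT q AND NOT t AND NOT r) OR (NOT q AND t AND NOT r) OR (q AND NOT t AND r) OR (q AND t AND r)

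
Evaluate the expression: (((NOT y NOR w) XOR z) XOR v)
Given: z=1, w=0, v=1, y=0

Substituting: (((NOT 0 NOR 0) XOR 1) XOR 1)
= 0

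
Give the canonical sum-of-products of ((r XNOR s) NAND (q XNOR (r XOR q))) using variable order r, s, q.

Σm(2, 3, 4, 5, 6, 7) = (NOT r AND s AND NOT q) OR (NOT r AND s AND q) OR (r AND NOT s AND NOT q) OR (r AND NOT s AND q) OR (r AND s AND NOT q) OR (r AND s AND q)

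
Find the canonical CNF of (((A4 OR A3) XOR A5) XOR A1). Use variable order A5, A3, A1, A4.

(A5 OR A3 OR A1 OR A4) AND (A5 OR A3 OR NOT A1 OR NOT A4) AND (A5 OR NOT A3 OR NOT A1 OR A4) AND (A5 OR NOT A3 OR NOT A1 OR NOT A4) AND (NOT A5 OR A3 OR A1 OR NOT A4) AND (NOT A5 OR A3 OR NOT A1 OR A4) AND (NOT A5 OR NOT A3 OR A1 OR A4) AND (NOT A5 OR NOT A3 OR A1 OR NOT A4)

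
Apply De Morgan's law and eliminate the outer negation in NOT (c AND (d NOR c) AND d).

NOT c OR NOT (d NOR c) OR NOT d
De Morgan's: NOT(AND of terms) = OR of negations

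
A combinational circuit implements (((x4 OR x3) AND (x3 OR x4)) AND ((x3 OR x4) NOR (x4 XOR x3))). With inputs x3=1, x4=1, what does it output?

Substituting: (((1 OR 1) AND (1 OR 1)) AND ((1 OR 1) NOR (1 XOR 1)))
= 0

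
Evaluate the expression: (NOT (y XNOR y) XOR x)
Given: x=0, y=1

Substituting: (NOT (1 XNOR 1) XOR 0)
= 0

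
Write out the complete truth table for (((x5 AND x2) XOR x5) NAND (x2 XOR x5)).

x2 | x5 | Output
----------------
0 | 0 | 1
0 | 1 | 0
1 | 0 | 1
1 | 1 | 1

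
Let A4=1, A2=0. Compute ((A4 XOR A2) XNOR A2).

Substituting: ((1 XOR 0) XNOR 0)
= 0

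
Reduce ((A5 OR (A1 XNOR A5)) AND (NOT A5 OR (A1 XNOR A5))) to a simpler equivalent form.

By distribution ((E OR v) AND (E OR NOT v) = E):
= (A1 XNOR A5)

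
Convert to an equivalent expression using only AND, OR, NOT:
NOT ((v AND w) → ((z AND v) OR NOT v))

(v AND w) AND NOT ((z AND v) OR NOT v)
(Negated implication: NOT(A → B) = A AND NOT B)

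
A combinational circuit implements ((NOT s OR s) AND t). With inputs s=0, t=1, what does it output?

Substituting: ((NOT 0 OR 0) AND 1)
= 1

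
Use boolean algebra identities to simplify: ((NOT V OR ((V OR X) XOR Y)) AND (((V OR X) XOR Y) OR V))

By distribution ((E OR v) AND (E OR NOT v) = E):
= ((V OR X) XOR Y)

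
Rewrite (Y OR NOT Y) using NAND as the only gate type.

((Y NAND Y) NAND ((Y NAND Y) NAND (Y NAND Y)))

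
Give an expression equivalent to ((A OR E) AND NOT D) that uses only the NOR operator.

((((A NOR E) NOR (A NOR E)) NOR ((A NOR E) NOR (A NOR E))) NOR ((D NOR D) NOR (D NOR D)))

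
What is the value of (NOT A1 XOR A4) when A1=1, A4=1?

Substituting: (NOT 1 XOR 1)
= 1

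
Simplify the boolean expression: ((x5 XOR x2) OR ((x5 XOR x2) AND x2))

By absorption (E OR (E AND v) = E):
= (x5 XOR x2)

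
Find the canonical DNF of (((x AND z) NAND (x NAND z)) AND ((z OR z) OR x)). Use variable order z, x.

(NOT z AND x) OR (z AND NOT x) OR (z AND x)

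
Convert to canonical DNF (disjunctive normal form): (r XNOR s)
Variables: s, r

(NOT s AND NOT r) OR (s AND r)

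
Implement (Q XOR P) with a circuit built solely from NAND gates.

((Q NAND (Q NAND P)) NAND (P NAND (Q NAND P)))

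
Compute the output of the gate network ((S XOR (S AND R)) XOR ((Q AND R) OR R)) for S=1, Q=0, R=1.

Substituting: ((1 XOR (1 AND 1)) XOR ((0 AND 1) OR 1))
= 1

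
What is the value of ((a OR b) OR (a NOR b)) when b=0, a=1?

Substituting: ((1 OR 0) OR (1 NOR 0))
= 1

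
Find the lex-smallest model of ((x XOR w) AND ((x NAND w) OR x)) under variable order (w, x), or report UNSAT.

w=0, x=1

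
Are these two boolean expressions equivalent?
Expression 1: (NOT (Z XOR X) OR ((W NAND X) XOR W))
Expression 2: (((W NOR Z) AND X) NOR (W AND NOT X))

No. Counterexample: with X=0, W=1, Z=0, Expression 1 = 1 but Expression 2 = 0.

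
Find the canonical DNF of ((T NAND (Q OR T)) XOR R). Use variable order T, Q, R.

(NOT T AND NOT Q AND NOT R) OR (NOT T AND Q AND NOT R) OR (T AND NOT Q AND R) OR (T AND Q AND R)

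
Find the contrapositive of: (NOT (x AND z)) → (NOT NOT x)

Contrapositive: NOT x → (x AND z)
Note: A statement and its contrapositive are logically equivalent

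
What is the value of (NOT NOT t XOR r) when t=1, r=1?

Substituting: (NOT NOT 1 XOR 1)
= 0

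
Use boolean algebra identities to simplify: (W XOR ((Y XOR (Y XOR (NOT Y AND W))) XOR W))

By XOR self-cancellation ((E XOR v) XOR v = E) then XOR self-cancellation ((E XOR v) XOR v = E):
= (NOT Y AND W)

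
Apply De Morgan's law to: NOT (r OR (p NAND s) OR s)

NOT r AND NOT (p NAND s) AND NOT s
De Morgan's: NOT(OR of terms) = AND of negations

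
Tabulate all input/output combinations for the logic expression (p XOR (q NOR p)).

p | q | Output
--------------
0 | 0 | 1
0 | 1 | 0
1 | 0 | 1
1 | 1 | 1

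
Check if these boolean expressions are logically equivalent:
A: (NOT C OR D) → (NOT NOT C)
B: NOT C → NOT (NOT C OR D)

Yes, Contrapositive is always equivalent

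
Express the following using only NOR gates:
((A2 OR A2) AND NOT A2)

((((A2 NOR A2) NOR (A2 NOR A2)) NOR ((A2 NOR A2) NOR (A2 NOR A2))) NOR ((A2 NOR A2) NOR (A2 NOR A2)))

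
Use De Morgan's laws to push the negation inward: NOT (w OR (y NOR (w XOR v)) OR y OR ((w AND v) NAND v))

NOT w AND NOT (y NOR (w XOR v)) AND NOT y AND NOT ((w AND v) NAND v)
De Morgan's: NOT(OR of terms) = AND of negations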